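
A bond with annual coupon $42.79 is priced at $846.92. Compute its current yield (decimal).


Formula: Current yield = annual coupon / price
Substituting: CY = $42.79 / $846.92
CY = 0.050524

0.050524


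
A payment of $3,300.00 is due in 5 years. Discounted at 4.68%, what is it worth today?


Formula: PV = FV / (1 + r)^n
Substituting: PV = $3,300.00 / (1 + 0.0468)^5
Discount factor: (1.0468)^5 = 1.256952
PV = $3,300.00 / 1.256952 = $2,625.40

$2,625.40


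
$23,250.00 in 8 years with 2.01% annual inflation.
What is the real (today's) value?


Formula: Real value = nominal / (1 + inflation)^years
Price level: (1 + 0.0201)^8 = 1.172579
Real value = $23,250.00 / 1.172579 = $19,828.09

$19,828.09


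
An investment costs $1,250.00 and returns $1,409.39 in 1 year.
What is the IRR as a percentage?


Formula: IRR = C1/C0 - 1
Substituting: IRR = $1,409.39 / $1,250.00 - 1
Ratio: 1.127512 - 1 = 0.127512
IRR = 12.7512%

12.7512%


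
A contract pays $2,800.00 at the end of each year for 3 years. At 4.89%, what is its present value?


Formula: PV = PMT * (1 - (1+r)^(-n)) / r
Discount factor: (1 + 0.0489)^(-3) = 0.866558
Bracket: 1 - 0.866558 = 0.133442
PV = $2,800.00 * 0.133442 / 0.0489 = $7,640.84

$7,640.84


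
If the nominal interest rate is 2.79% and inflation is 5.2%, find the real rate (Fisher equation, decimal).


Formula: (1 + r_real) = (1 + r_nom) / (1 + inflation)
Substituting: (1 + r_real) = 1.0279 / 1.052
(1 + r_real) = 0.977091
r_real = 0.977091 - 1 = -0.022909

-0.022909


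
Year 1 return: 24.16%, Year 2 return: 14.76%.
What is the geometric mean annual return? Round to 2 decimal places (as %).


Formula: Geometric mean = ((1+r1)*(1+r2))^(1/2) - 1
Product: (1 + 0.2416) * (1 + 0.1476) = 1.2416 * 1.1476 = 1.42486
Square root: 1.42486^0.5 = 1.193675
Geometric mean = 1.193675 - 1 = 0.193675
As percentage: 19.37%

19.37%


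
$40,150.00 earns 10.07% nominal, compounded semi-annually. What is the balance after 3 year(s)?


Formula: FV = P * (1 + r/m)^(m*t)
Period rate: r/m = 0.1007 / 2 = 0.05035
Total periods: m*t = 2 * 3 = 6
Growth factor: (1 + 0.05035)^6 = 1.342778
FV = $40,150.00 * 1.342778 = $53,912.54

$53,912.54


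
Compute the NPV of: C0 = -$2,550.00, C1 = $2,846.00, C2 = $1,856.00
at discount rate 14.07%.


Formula: NPV = C0 + C1/(1+r) + C2/(1+r)^2
Discount C1: $2,846.00 / (1 + 0.1407) = $2,494.96
Discount C2: $1,856.00 / (1 + 0.1407)^2 = $1,426.38
NPV = -$2,550.00 + $2,494.96 + $1,426.38 = $1,371.34

$1,371.34


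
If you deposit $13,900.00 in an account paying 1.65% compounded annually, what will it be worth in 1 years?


Formula: FV = P * (1 + r)^n
Substituting: FV = $13,900.00 * (1 + 0.0165)^1
Growth factor: (1.0165)^1 = 1.0165
FV = $13,900.00 * 1.0165 = $14,129.35

$14,129.35


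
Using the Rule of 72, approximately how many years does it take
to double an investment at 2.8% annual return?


Formula: Years ≈ 72 / r
Substituting: Years ≈ 72 / 2.8
Years ≈ 25.7

25.7 years


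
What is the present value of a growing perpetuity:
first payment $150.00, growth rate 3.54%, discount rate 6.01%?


Formula: PV = C / (r - g)
Spread: r - g = 0.0601 - 0.0354 = 0.0247
Substituting: PV = $150.00 / 0.0247
PV = $6,072.87

$6,072.87


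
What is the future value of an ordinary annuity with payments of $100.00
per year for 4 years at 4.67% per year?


Formula: FV = PMT * ((1+r)^n - 1) / r
Growth factor: (1 + 0.0467)^4 = 1.200297
Numerator: 1.200297 - 1 = 0.200297
FV = $100.00 * 0.200297 / 0.0467 = $428.90

$428.90


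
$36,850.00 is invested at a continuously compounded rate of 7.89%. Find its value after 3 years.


Formula: FV = P * e^(r*t)
Exponent: r*t = 0.0789 * 3 = 0.2367
e^(0.2367) = 1.267061
FV = $36,850.00 * 1.267061 = $46,691.20

$46,691.20


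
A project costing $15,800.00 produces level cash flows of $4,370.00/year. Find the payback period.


Formula: Payback = investment / annual cash flow
Substituting: Payback = $15,800.00 / $4,370.00
Payback = 3.6156 years

3.6156 years


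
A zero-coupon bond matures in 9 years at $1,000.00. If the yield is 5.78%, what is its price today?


Formula: Price = FV / (1 + r)^n
Substituting: Price = $1,000.00 / (1 + 0.0578)^9
Discount factor: (1.0578)^9 = 1.658181
Price = $1,000.00 / 1.658181 = $603.07

$603.07


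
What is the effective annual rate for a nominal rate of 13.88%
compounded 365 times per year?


Formula: EAR = (1 + r/m)^m - 1
Period rate: r/m = 0.1388 / 365 = 0.00038
Compounding: (1 + 0.00038)^365 = 1.148864
EAR = 1.148864 - 1 = 0.148864

0.148864


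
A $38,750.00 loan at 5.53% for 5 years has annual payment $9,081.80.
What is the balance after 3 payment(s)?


Formula: Balance = PV*(1+r)^k - PMT*((1+r)^k - 1)/r
Growth: (1 + 0.0553)^3 = 1.175243
Accumulated factor: ((1+r)^k - 1)/r = 3.168958
Balance = $38,750.00 * 1.175243 - $9,081.80 * 3.168958
Balance = $16,760.84

$16,760.84


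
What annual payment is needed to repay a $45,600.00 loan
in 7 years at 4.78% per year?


Formula: PMT = PV * r / (1 - (1+r)^(-n))
Denominator: 1 - (1 + 0.0478)^(-7) = 0.278807
Numerator: $45,600.00 * 0.0478 = 2179.68
PMT = 2179.68 / 0.278807 = $7,817.87

$7,817.87


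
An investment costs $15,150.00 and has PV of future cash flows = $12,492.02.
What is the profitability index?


Formula: PI = PV(cash flows) / initial investment
Substituting: PI = $12,492.02 / $15,150.00
PI = 0.8246

0.8246


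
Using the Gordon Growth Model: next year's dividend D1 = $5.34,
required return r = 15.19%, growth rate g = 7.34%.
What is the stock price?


Formula: P = D1 / (r - g)
Spread: r - g = 0.1519 - 0.0734 = 0.0785
Substituting: P = $5.34 / 0.0785
P = $68.03

$68.03


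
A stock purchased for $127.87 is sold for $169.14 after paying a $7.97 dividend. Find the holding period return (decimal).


Formula: HPR = (P1 - P0 + D) / P0
Gain: $169.14 - $127.87 + $7.97 = $49.24
HPR = $49.24 / $127.87 = 0.3851

0.3851


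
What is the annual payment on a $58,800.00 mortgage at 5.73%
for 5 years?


Formula: PMT = PV * r / (1 - (1+r)^(-n))
Denominator: 1 - (1 + 0.0573)^(-5) = 0.243152
Numerator: $58,800.00 * 0.0573 = 3369.24
PMT = 3369.24 / 0.243152 = $13,856.53

$13,856.53


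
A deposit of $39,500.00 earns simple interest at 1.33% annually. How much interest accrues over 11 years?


Formula: I = P * r * t
Substituting: I = $39,500.00 * 0.0133 * 11
Step: I = $39,500.00 * 0.1463
I = $5,778.85

$5,778.85


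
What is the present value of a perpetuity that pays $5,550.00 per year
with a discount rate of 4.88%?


Formula: PV = C / r
Substituting: PV = $5,550.00 / 0.0488
PV = $113,729.51

$113,729.51


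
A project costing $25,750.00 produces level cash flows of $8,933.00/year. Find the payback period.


Formula: Payback = investment / annual cash flow
Substituting: Payback = $25,750.00 / $8,933.00
Payback = 2.8826 years

2.8826 years


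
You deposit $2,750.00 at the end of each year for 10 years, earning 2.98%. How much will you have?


Formula: FV = PMT * ((1+r)^n - 1) / r
Growth factor: (1 + 0.0298)^10 = 1.341309
Numerator: 1.341309 - 1 = 0.341309
FV = $2,750.00 * 0.341309 / 0.0298 = $31,496.65

$31,496.65


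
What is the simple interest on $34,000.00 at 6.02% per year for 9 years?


Formula: I = P * r * t
Substituting: I = $34,000.00 * 0.0602 * 9
Step: I = $34,000.00 * 0.5418
I = $18,421.20

$18,421.20


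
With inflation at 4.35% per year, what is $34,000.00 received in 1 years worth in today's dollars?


Formula: Real value = nominal / (1 + inflation)^years
Price level: (1 + 0.0435)^1 = 1.0435
Real value = $34,000.00 / 1.0435 = $32,582.65

$32,582.65


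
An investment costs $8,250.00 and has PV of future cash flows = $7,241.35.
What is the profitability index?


Formula: PI = PV(cash flows) / initial investment
Substituting: PI = $7,241.35 / $8,250.00
PI = 0.8777

0.8777


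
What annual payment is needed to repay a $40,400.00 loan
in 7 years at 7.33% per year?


Formula: PMT = PV * r / (1 - (1+r)^(-n))
Denominator: 1 - (1 + 0.0733)^(-7) = 0.39053
Numerator: $40,400.00 * 0.0733 = 2961.32
PMT = 2961.32 / 0.39053 = $7,582.82

$7,582.82


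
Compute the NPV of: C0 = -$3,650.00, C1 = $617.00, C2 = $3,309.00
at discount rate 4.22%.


Formula: NPV = C0 + C1/(1+r) + C2/(1+r)^2
Discount C1: $617.00 / (1 + 0.0422) = $592.02
Discount C2: $3,309.00 / (1 + 0.0422)^2 = $3,046.45
NPV = -$3,650.00 + $592.02 + $3,046.45 = -$11.53

-$11.53


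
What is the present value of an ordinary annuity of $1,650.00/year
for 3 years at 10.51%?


Formula: PV = PMT * (1 - (1+r)^(-n)) / r
Discount factor: (1 + 0.1051)^(-3) = 0.740961
Bracket: 1 - 0.740961 = 0.259039
PV = $1,650.00 * 0.259039 / 0.1051 = $4,066.74

$4,066.74


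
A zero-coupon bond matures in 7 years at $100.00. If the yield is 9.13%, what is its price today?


Formula: Price = FV / (1 + r)^n
Substituting: Price = $100.00 / (1 + 0.0913)^7
Discount factor: (1.0913)^7 = 1.843355
Price = $100.00 / 1.843355 = $54.25

$54.25


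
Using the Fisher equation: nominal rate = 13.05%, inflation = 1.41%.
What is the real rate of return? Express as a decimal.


Formula: (1 + r_real) = (1 + r_nom) / (1 + inflation)
Substituting: (1 + r_real) = 1.1305 / 1.0141
(1 + r_real) = 1.114782
r_real = 1.114782 - 1 = 0.114782

0.114782


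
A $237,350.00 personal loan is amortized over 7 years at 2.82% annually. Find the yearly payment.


Formula: PMT = PV * r / (1 - (1+r)^(-n))
Denominator: 1 - (1 + 0.0282)^(-7) = 0.176892
Numerator: $237,350.00 * 0.0282 = 6693.27
PMT = 6693.27 / 0.176892 = $37,838.16

$37,838.16


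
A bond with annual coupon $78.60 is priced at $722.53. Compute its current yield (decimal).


Formula: Current yield = annual coupon / price
Substituting: CY = $78.60 / $722.53
CY = 0.108784

0.108784


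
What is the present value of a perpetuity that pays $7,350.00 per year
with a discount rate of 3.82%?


Formula: PV = C / r
Substituting: PV = $7,350.00 / 0.0382
PV = $192,408.38

$192,408.38


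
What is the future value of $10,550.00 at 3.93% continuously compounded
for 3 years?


Formula: FV = P * e^(r*t)
Exponent: r*t = 0.0393 * 3 = 0.1179
e^(0.1179) = 1.125132
FV = $10,550.00 * 1.125132 = $11,870.14

$11,870.14


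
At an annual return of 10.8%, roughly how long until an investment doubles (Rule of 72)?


Formula: Years ≈ 72 / r
Substituting: Years ≈ 72 / 10.8
Years ≈ 6.7

6.7 years


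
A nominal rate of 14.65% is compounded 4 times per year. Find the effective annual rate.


Formula: EAR = (1 + r/m)^m - 1
Period rate: r/m = 0.1465 / 4 = 0.036625
Compounding: (1 + 0.036625)^4 = 1.154747
EAR = 1.154747 - 1 = 0.154747

0.154747


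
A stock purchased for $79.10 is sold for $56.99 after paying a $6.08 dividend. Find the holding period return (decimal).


Formula: HPR = (P1 - P0 + D) / P0
Gain: $56.99 - $79.10 + $6.08 = -$16.03
HPR = -$16.03 / $79.10 = -0.2027

-0.2027


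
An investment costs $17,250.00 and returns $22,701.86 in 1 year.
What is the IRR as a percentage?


Formula: IRR = C1/C0 - 1
Substituting: IRR = $22,701.86 / $17,250.00 - 1
Ratio: 1.31605 - 1 = 0.31605
IRR = 31.605%

31.605%


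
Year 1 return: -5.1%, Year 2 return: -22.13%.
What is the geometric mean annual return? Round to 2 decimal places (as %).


Formula: Geometric mean = ((1+r1)*(1+r2))^(1/2) - 1
Product: (1 + -0.051) * (1 + -0.2213) = 0.949 * 0.7787 = 0.738986
Square root: 0.738986^0.5 = 0.859643
Geometric mean = 0.859643 - 1 = -0.140357
As percentage: -14.04%

-14.04%


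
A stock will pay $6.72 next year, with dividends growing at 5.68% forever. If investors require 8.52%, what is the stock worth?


Formula: P = D1 / (r - g)
Spread: r - g = 0.0852 - 0.0568 = 0.0284
Substituting: P = $6.72 / 0.0284
P = $236.62

$236.62


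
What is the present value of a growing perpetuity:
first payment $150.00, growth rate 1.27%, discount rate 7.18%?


Formula: PV = C / (r - g)
Spread: r - g = 0.0718 - 0.0127 = 0.0591
Substituting: PV = $150.00 / 0.0591
PV = $2,538.07

$2,538.07


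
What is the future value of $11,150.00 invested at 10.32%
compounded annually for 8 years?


Formula: FV = P * (1 + r)^n
Substituting: FV = $11,150.00 * (1 + 0.1032)^8
Growth factor: (1.1032)^8 = 2.193987
FV = $11,150.00 * 2.193987 = $24,462.95

$24,462.95


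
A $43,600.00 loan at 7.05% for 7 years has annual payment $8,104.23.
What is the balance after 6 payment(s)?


Formula: Balance = PV*(1+r)^k - PMT*((1+r)^k - 1)/r
Growth: (1 + 0.0705)^6 = 1.504943
Accumulated factor: ((1+r)^k - 1)/r = 7.162311
Balance = $43,600.00 * 1.504943 - $8,104.23 * 7.162311
Balance = $7,570.50

$7,570.50


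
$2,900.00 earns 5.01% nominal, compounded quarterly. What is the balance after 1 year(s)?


Formula: FV = P * (1 + r/m)^(m*t)
Period rate: r/m = 0.0501 / 4 = 0.012525
Total periods: m*t = 4 * 1 = 4
Growth factor: (1 + 0.012525)^4 = 1.051049
FV = $2,900.00 * 1.051049 = $3,048.04

$3,048.04


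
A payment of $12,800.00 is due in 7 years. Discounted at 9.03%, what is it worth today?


Formula: PV = FV / (1 + r)^n
Substituting: PV = $12,800.00 / (1 + 0.0903)^7
Discount factor: (1.0903)^7 = 1.831564
PV = $12,800.00 / 1.831564 = $6,988.56

$6,988.56


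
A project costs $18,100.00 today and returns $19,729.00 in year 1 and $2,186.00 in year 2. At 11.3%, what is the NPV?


Formula: NPV = C0 + C1/(1+r) + C2/(1+r)^2
Discount C1: $19,729.00 / (1 + 0.113) = $17,725.97
Discount C2: $2,186.00 / (1 + 0.113)^2 = $1,764.66
NPV = -$18,100.00 + $17,725.97 + $1,764.66 = $1,390.62

$1,390.62


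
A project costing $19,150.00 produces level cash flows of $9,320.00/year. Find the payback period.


Formula: Payback = investment / annual cash flow
Substituting: Payback = $19,150.00 / $9,320.00
Payback = 2.0547 years

2.0547 years


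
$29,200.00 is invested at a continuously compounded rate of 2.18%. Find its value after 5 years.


Formula: FV = P * e^(r*t)
Exponent: r*t = 0.0218 * 5 = 0.109
e^(0.109) = 1.115162
FV = $29,200.00 * 1.115162 = $32,562.74

$32,562.74


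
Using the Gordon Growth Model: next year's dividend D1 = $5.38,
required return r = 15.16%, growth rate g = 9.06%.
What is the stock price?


Formula: P = D1 / (r - g)
Spread: r - g = 0.1516 - 0.0906 = 0.061
Substituting: P = $5.38 / 0.061
P = $88.20

$88.20


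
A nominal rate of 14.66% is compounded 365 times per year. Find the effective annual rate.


Formula: EAR = (1 + r/m)^m - 1
Period rate: r/m = 0.1466 / 365 = 0.000402
Compounding: (1 + 0.000402)^365 = 1.157857
EAR = 1.157857 - 1 = 0.157857

0.157857


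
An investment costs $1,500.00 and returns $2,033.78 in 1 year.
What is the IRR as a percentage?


Formula: IRR = C1/C0 - 1
Substituting: IRR = $2,033.78 / $1,500.00 - 1
Ratio: 1.355853 - 1 = 0.355853
IRR = 35.5853%

35.5853%


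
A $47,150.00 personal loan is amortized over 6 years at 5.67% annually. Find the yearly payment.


Formula: PMT = PV * r / (1 - (1+r)^(-n))
Denominator: 1 - (1 + 0.0567)^(-6) = 0.281727
Numerator: $47,150.00 * 0.0567 = 2673.405
PMT = 2673.405 / 0.281727 = $9,489.36

$9,489.36


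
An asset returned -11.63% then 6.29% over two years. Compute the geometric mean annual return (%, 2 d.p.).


Formula: Geometric mean = ((1+r1)*(1+r2))^(1/2) - 1
Product: (1 + -0.1163) * (1 + 0.0629) = 0.8837 * 1.0629 = 0.939285
Square root: 0.939285^0.5 = 0.969167
Geometric mean = 0.969167 - 1 = -0.030833
As percentage: -3.08%

-3.08%


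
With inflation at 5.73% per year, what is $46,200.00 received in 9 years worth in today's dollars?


Formula: Real value = nominal / (1 + inflation)^years
Price level: (1 + 0.0573)^9 = 1.651141
Real value = $46,200.00 / 1.651141 = $27,980.66

$27,980.66


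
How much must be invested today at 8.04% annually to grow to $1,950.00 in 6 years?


Formula: PV = FV / (1 + r)^n
Substituting: PV = $1,950.00 / (1 + 0.0804)^6
Discount factor: (1.0804)^6 = 1.590404
PV = $1,950.00 / 1.590404 = $1,226.10

$1,226.10


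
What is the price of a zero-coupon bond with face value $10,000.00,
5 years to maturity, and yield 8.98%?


Formula: Price = FV / (1 + r)^n
Substituting: Price = $10,000.00 / (1 + 0.0898)^5
Discount factor: (1.0898)^5 = 1.537213
Price = $10,000.00 / 1.537213 = $6,505.28

$6,505.28


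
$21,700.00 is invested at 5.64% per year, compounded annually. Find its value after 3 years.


Formula: FV = P * (1 + r)^n
Substituting: FV = $21,700.00 * (1 + 0.0564)^3
Growth factor: (1.0564)^3 = 1.178922
FV = $21,700.00 * 1.178922 = $25,582.61

$25,582.61


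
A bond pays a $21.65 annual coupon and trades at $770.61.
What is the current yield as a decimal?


Formula: Current yield = annual coupon / price
Substituting: CY = $21.65 / $770.61
CY = 0.028095

0.028095


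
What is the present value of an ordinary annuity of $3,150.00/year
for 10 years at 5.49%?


Formula: PV = PMT * (1 - (1+r)^(-n)) / r
Discount factor: (1 + 0.0549)^(-10) = 0.585986
Bracket: 1 - 0.585986 = 0.414014
PV = $3,150.00 * 0.414014 / 0.0549 = $23,754.91

$23,754.91


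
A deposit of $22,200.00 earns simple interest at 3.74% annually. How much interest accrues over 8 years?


Formula: I = P * r * t
Substituting: I = $22,200.00 * 0.0374 * 8
Step: I = $22,200.00 * 0.2992
I = $6,642.24

$6,642.24


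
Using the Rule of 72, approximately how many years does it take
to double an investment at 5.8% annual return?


Formula: Years ≈ 72 / r
Substituting: Years ≈ 72 / 5.8
Years ≈ 12.4

12.4 years


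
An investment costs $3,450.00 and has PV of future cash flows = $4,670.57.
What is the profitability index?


Formula: PI = PV(cash flows) / initial investment
Substituting: PI = $4,670.57 / $3,450.00
PI = 1.3538

1.3538


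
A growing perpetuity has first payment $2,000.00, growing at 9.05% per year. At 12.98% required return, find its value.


Formula: PV = C / (r - g)
Spread: r - g = 0.1298 - 0.0905 = 0.0393
Substituting: PV = $2,000.00 / 0.0393
PV = $50,890.59

$50,890.59


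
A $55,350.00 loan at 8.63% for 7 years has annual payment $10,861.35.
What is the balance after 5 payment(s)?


Formula: Balance = PV*(1+r)^k - PMT*((1+r)^k - 1)/r
Growth: (1 + 0.0863)^5 = 1.512686
Accumulated factor: ((1+r)^k - 1)/r = 5.940746
Balance = $55,350.00 * 1.512686 - $10,861.35 * 5.940746
Balance = $19,202.67

$19,202.67


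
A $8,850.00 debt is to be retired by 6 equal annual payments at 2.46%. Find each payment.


Formula: PMT = PV * r / (1 - (1+r)^(-n))
Denominator: 1 - (1 + 0.0246)^(-6) = 0.135681
Numerator: $8,850.00 * 0.0246 = 217.71
PMT = 217.71 / 0.135681 = $1,604.57

$1,604.57


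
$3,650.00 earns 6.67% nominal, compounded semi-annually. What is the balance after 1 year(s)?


Formula: FV = P * (1 + r/m)^(m*t)
Period rate: r/m = 0.0667 / 2 = 0.03335
Total periods: m*t = 2 * 1 = 2
Growth factor: (1 + 0.03335)^2 = 1.067812
FV = $3,650.00 * 1.067812 = $3,897.51

$3,897.51


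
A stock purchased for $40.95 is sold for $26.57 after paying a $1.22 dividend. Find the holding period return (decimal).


Formula: HPR = (P1 - P0 + D) / P0
Gain: $26.57 - $40.95 + $1.22 = -$13.16
HPR = -$13.16 / $40.95 = -0.3214

-0.3214


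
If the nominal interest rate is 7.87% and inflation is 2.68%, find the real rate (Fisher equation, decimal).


Formula: (1 + r_real) = (1 + r_nom) / (1 + inflation)
Substituting: (1 + r_real) = 1.0787 / 1.0268
(1 + r_real) = 1.050545
r_real = 1.050545 - 1 = 0.050545

0.050545


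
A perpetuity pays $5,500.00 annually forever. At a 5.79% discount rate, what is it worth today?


Formula: PV = C / r
Substituting: PV = $5,500.00 / 0.0579
PV = $94,991.36

$94,991.36


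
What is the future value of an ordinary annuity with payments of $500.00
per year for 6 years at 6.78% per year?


Formula: FV = PMT * ((1+r)^n - 1) / r
Growth factor: (1 + 0.0678)^6 = 1.482312
Numerator: 1.482312 - 1 = 0.482312
FV = $500.00 * 0.482312 / 0.0678 = $3,556.87

$3,556.87


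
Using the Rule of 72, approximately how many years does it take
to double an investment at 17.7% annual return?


Formula: Years ≈ 72 / r
Substituting: Years ≈ 72 / 17.7
Years ≈ 4.1

4.1 years


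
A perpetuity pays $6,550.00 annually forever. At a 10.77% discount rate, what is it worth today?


Formula: PV = C / r
Substituting: PV = $6,550.00 / 0.1077
PV = $60,817.08

$60,817.08


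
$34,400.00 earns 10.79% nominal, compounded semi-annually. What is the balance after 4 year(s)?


Formula: FV = P * (1 + r/m)^(m*t)
Period rate: r/m = 0.1079 / 2 = 0.05395
Total periods: m*t = 2 * 4 = 8
Growth factor: (1 + 0.05395)^8 = 1.52251
FV = $34,400.00 * 1.52251 = $52,374.33

$52,374.33


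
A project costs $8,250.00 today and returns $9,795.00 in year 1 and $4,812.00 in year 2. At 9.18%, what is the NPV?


Formula: NPV = C0 + C1/(1+r) + C2/(1+r)^2
Discount C1: $9,795.00 / (1 + 0.0918) = $8,971.42
Discount C2: $4,812.00 / (1 + 0.0918)^2 = $4,036.82
NPV = -$8,250.00 + $8,971.42 + $4,036.82 = $4,758.24

$4,758.24


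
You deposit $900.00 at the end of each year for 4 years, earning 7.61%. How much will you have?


Formula: FV = PMT * ((1+r)^n - 1) / r
Growth factor: (1 + 0.0761)^4 = 1.340944
Numerator: 1.340944 - 1 = 0.340944
FV = $900.00 * 0.340944 / 0.0761 = $4,032.18

$4,032.18


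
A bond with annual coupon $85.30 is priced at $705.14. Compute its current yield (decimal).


Formula: Current yield = annual coupon / price
Substituting: CY = $85.30 / $705.14
CY = 0.120969

0.120969


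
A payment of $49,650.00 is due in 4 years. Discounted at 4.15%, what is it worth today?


Formula: PV = FV / (1 + r)^n
Substituting: PV = $49,650.00 / (1 + 0.0415)^4
Discount factor: (1.0415)^4 = 1.176622
PV = $49,650.00 / 1.176622 = $42,197.06

$42,197.06


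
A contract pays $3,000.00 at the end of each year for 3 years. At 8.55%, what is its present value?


Formula: PV = PMT * (1 - (1+r)^(-n)) / r
Discount factor: (1 + 0.0855)^(-3) = 0.781827
Bracket: 1 - 0.781827 = 0.218173
PV = $3,000.00 * 0.218173 / 0.0855 = $7,655.20

$7,655.20


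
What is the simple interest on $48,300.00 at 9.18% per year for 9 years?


Formula: I = P * r * t
Substituting: I = $48,300.00 * 0.0918 * 9
Step: I = $48,300.00 * 0.8262
I = $39,905.46

$39,905.46


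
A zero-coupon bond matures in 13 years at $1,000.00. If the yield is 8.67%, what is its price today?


Formula: Price = FV / (1 + r)^n
Substituting: Price = $1,000.00 / (1 + 0.0867)^13
Discount factor: (1.0867)^13 = 2.947309
Price = $1,000.00 / 2.947309 = $339.29

$339.29


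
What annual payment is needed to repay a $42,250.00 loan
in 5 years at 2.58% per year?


Formula: PMT = PV * r / (1 - (1+r)^(-n))
Denominator: 1 - (1 + 0.0258)^(-5) = 0.119587
Numerator: $42,250.00 * 0.0258 = 1090.05
PMT = 1090.05 / 0.119587 = $9,115.13

$9,115.13


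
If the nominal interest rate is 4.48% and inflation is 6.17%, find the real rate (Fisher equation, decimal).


Formula: (1 + r_real) = (1 + r_nom) / (1 + inflation)
Substituting: (1 + r_real) = 1.0448 / 1.0617
(1 + r_real) = 0.984082
r_real = 0.984082 - 1 = -0.015918

-0.015918


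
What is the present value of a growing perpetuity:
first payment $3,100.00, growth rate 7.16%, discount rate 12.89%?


Formula: PV = C / (r - g)
Spread: r - g = 0.1289 - 0.0716 = 0.0573
Substituting: PV = $3,100.00 / 0.0573
PV = $54,101.22

$54,101.22


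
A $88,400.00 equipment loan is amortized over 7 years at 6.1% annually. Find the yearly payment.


Formula: PMT = PV * r / (1 - (1+r)^(-n))
Denominator: 1 - (1 + 0.061)^(-7) = 0.339318
Numerator: $88,400.00 * 0.061 = 5392.4
PMT = 5392.4 / 0.339318 = $15,891.87

$15,891.87


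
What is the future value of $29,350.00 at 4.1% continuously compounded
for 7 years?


Formula: FV = P * e^(r*t)
Exponent: r*t = 0.041 * 7 = 0.287
e^(0.287) = 1.332424
FV = $29,350.00 * 1.332424 = $39,106.65

$39,106.65


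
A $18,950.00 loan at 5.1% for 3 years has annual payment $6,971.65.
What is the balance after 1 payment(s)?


Formula: Balance = PV*(1+r)^k - PMT*((1+r)^k - 1)/r
Growth: (1 + 0.051)^1 = 1.051
Accumulated factor: ((1+r)^k - 1)/r = 1.0
Balance = $18,950.00 * 1.051 - $6,971.65 * 1.0
Balance = $12,944.80

$12,944.80


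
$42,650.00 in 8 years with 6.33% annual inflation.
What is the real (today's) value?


Formula: Real value = nominal / (1 + inflation)^years
Price level: (1 + 0.0633)^8 = 1.633979
Real value = $42,650.00 / 1.633979 = $26,101.92

$26,101.92


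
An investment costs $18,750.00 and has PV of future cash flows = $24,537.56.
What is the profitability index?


Formula: PI = PV(cash flows) / initial investment
Substituting: PI = $24,537.56 / $18,750.00
PI = 1.3087

1.3087


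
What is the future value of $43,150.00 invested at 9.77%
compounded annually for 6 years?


Formula: FV = P * (1 + r)^n
Substituting: FV = $43,150.00 * (1 + 0.0977)^6
Growth factor: (1.0977)^6 = 1.749452
FV = $43,150.00 * 1.749452 = $75,488.85

$75,488.85


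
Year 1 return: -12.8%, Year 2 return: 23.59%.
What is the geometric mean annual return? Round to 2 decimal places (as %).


Formula: Geometric mean = ((1+r1)*(1+r2))^(1/2) - 1
Product: (1 + -0.128) * (1 + 0.2359) = 0.872 * 1.2359 = 1.077705
Square root: 1.077705^0.5 = 1.038126
Geometric mean = 1.038126 - 1 = 0.038126
As percentage: 3.81%

3.81%


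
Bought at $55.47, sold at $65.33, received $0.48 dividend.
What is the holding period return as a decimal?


Formula: HPR = (P1 - P0 + D) / P0
Gain: $65.33 - $55.47 + $0.48 = $10.34
HPR = $10.34 / $55.47 = 0.1864

0.1864


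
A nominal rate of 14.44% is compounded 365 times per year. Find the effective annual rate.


Formula: EAR = (1 + r/m)^m - 1
Period rate: r/m = 0.1444 / 365 = 0.000396
Compounding: (1 + 0.000396)^365 = 1.155313
EAR = 1.155313 - 1 = 0.155313

0.155313


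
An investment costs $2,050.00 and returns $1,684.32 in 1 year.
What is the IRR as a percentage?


Formula: IRR = C1/C0 - 1
Substituting: IRR = $1,684.32 / $2,050.00 - 1
Ratio: 0.82162 - 1 = -0.17838
IRR = -17.838%

-17.838%


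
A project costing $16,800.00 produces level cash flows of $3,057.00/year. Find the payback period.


Formula: Payback = investment / annual cash flow
Substituting: Payback = $16,800.00 / $3,057.00
Payback = 5.4956 years

5.4956 years


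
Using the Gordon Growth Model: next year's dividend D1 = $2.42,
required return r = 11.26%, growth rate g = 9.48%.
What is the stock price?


Formula: P = D1 / (r - g)
Spread: r - g = 0.1126 - 0.0948 = 0.0178
Substituting: P = $2.42 / 0.0178
P = $135.96

$135.96


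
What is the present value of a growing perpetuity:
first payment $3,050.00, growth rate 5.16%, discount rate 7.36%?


Formula: PV = C / (r - g)
Spread: r - g = 0.0736 - 0.0516 = 0.022
Substituting: PV = $3,050.00 / 0.022
PV = $138,636.36

$138,636.36


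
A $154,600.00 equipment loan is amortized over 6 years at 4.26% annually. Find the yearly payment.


Formula: PMT = PV * r / (1 - (1+r)^(-n))
Denominator: 1 - (1 + 0.0426)^(-6) = 0.221437
Numerator: $154,600.00 * 0.0426 = 6585.96
PMT = 6585.96 / 0.221437 = $29,741.89

$29,741.89


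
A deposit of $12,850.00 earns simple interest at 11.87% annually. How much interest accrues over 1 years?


Formula: I = P * r * t
Substituting: I = $12,850.00 * 0.1187 * 1
Step: I = $12,850.00 * 0.1187
I = $1,525.30

$1,525.30


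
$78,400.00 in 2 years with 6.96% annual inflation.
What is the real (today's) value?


Formula: Real value = nominal / (1 + inflation)^years
Price level: (1 + 0.0696)^2 = 1.144044
Real value = $78,400.00 / 1.144044 = $68,528.82

$68,528.82


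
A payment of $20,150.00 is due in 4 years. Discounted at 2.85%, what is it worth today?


Formula: PV = FV / (1 + r)^n
Substituting: PV = $20,150.00 / (1 + 0.0285)^4
Discount factor: (1.0285)^4 = 1.118967
PV = $20,150.00 / 1.118967 = $18,007.68

$18,007.68


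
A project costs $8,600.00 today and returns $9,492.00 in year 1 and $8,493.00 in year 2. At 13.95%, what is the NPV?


Formula: NPV = C0 + C1/(1+r) + C2/(1+r)^2
Discount C1: $9,492.00 / (1 + 0.1395) = $8,329.97
Discount C2: $8,493.00 / (1 + 0.1395)^2 = $6,540.82
NPV = -$8,600.00 + $8,329.97 + $6,540.82 = $6,270.79

$6,270.79


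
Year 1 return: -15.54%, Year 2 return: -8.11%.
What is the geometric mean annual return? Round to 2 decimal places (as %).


Formula: Geometric mean = ((1+r1)*(1+r2))^(1/2) - 1
Product: (1 + -0.1554) * (1 + -0.0811) = 0.8446 * 0.9189 = 0.776103
Square root: 0.776103^0.5 = 0.880967
Geometric mean = 0.880967 - 1 = -0.119033
As percentage: -11.90%

-11.90%


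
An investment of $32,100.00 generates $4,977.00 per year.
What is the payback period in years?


Formula: Payback = investment / annual cash flow
Substituting: Payback = $32,100.00 / $4,977.00
Payback = 6.4497 years

6.4497 years


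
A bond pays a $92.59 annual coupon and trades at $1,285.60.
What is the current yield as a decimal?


Formula: Current yield = annual coupon / price
Substituting: CY = $92.59 / $1,285.60
CY = 0.072021

0.072021


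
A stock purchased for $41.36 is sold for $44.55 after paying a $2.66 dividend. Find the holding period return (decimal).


Formula: HPR = (P1 - P0 + D) / P0
Gain: $44.55 - $41.36 + $2.66 = $5.85
HPR = $5.85 / $41.36 = 0.1414

0.1414


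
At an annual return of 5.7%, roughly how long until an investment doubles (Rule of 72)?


Formula: Years ≈ 72 / r
Substituting: Years ≈ 72 / 5.7
Years ≈ 12.6

12.6 years


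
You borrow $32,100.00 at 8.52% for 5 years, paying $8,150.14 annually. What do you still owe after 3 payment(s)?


Formula: Balance = PV*(1+r)^k - PMT*((1+r)^k - 1)/r
Growth: (1 + 0.0852)^3 = 1.277996
Accumulated factor: ((1+r)^k - 1)/r = 3.262859
Balance = $32,100.00 * 1.277996 - $8,150.14 * 3.262859
Balance = $14,430.90

$14,430.90


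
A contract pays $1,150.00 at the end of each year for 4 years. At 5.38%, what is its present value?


Formula: PV = PMT * (1 - (1+r)^(-n)) / r
Discount factor: (1 + 0.0538)^(-4) = 0.8109
Bracket: 1 - 0.8109 = 0.1891
PV = $1,150.00 * 0.1891 / 0.0538 = $4,042.10

$4,042.10


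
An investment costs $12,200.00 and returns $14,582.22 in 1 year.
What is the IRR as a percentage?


Formula: IRR = C1/C0 - 1
Substituting: IRR = $14,582.22 / $12,200.00 - 1
Ratio: 1.195264 - 1 = 0.195264
IRR = 19.5264%

19.5264%


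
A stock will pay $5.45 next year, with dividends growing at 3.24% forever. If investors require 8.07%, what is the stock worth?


Formula: P = D1 / (r - g)
Spread: r - g = 0.0807 - 0.0324 = 0.0483
Substituting: P = $5.45 / 0.0483
P = $112.84

$112.84


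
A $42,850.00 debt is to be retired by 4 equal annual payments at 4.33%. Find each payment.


Formula: PMT = PV * r / (1 - (1+r)^(-n))
Denominator: 1 - (1 + 0.0433)^(-4) = 0.15596
Numerator: $42,850.00 * 0.0433 = 1855.405
PMT = 1855.405 / 0.15596 = $11,896.69

$11,896.69


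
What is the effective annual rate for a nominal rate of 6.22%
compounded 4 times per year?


Formula: EAR = (1 + r/m)^m - 1
Period rate: r/m = 0.0622 / 4 = 0.01555
Compounding: (1 + 0.01555)^4 = 1.063666
EAR = 1.063666 - 1 = 0.063666

0.063666


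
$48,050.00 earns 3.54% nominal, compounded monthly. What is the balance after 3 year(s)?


Formula: FV = P * (1 + r/m)^(m*t)
Period rate: r/m = 0.0354 / 12 = 0.00295
Total periods: m*t = 12 * 3 = 36
Growth factor: (1 + 0.00295)^36 = 1.11187
FV = $48,050.00 * 1.11187 = $53,425.37

$53,425.37


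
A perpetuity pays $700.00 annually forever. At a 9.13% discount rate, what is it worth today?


Formula: PV = C / r
Substituting: PV = $700.00 / 0.0913
PV = $7,667.03

$7,667.03


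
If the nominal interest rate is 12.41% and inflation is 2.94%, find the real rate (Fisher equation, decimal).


Formula: (1 + r_real) = (1 + r_nom) / (1 + inflation)
Substituting: (1 + r_real) = 1.1241 / 1.0294
(1 + r_real) = 1.091995
r_real = 1.091995 - 1 = 0.091995

0.091995


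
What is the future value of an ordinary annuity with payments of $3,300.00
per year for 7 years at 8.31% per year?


Formula: FV = PMT * ((1+r)^n - 1) / r
Growth factor: (1 + 0.0831)^7 = 1.748557
Numerator: 1.748557 - 1 = 0.748557
FV = $3,300.00 * 0.748557 / 0.0831 = $29,726.11

$29,726.11


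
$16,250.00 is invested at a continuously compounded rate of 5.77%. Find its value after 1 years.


Formula: FV = P * e^(r*t)
Exponent: r*t = 0.0577 * 1 = 0.0577
e^(0.0577) = 1.059397
FV = $16,250.00 * 1.059397 = $17,215.20

$17,215.20


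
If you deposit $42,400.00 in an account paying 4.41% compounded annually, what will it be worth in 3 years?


Formula: FV = P * (1 + r)^n
Substituting: FV = $42,400.00 * (1 + 0.0441)^3
Growth factor: (1.0441)^3 = 1.13822
FV = $42,400.00 * 1.13822 = $48,260.54

$48,260.54


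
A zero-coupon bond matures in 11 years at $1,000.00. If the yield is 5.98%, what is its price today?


Formula: Price = FV / (1 + r)^n
Substituting: Price = $1,000.00 / (1 + 0.0598)^11
Discount factor: (1.0598)^11 = 1.894362
Price = $1,000.00 / 1.894362 = $527.88

$527.88


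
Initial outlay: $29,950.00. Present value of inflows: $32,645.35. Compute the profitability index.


Formula: PI = PV(cash flows) / initial investment
Substituting: PI = $32,645.35 / $29,950.00
PI = 1.09

1.09


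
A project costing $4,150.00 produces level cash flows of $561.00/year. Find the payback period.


Formula: Payback = investment / annual cash flow
Substituting: Payback = $4,150.00 / $561.00
Payback = 7.3975 years

7.3975 years


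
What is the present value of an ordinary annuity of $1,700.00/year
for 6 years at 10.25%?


Formula: PV = PMT * (1 - (1+r)^(-n)) / r
Discount factor: (1 + 0.1025)^(-6) = 0.556837
Bracket: 1 - 0.556837 = 0.443163
PV = $1,700.00 * 0.443163 / 0.1025 = $7,350.01

$7,350.01


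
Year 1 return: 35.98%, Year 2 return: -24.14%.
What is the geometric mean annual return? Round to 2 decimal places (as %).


Formula: Geometric mean = ((1+r1)*(1+r2))^(1/2) - 1
Product: (1 + 0.3598) * (1 + -0.2414) = 1.3598 * 0.7586 = 1.031544
Square root: 1.031544^0.5 = 1.01565
Geometric mean = 1.01565 - 1 = 0.01565
As percentage: 1.56%

1.56%


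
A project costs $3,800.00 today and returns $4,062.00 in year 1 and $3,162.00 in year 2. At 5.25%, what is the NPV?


Formula: NPV = C0 + C1/(1+r) + C2/(1+r)^2
Discount C1: $4,062.00 / (1 + 0.0525) = $3,859.38
Discount C2: $3,162.00 / (1 + 0.0525)^2 = $2,854.42
NPV = -$3,800.00 + $3,859.38 + $2,854.42 = $2,913.80

$2,913.80


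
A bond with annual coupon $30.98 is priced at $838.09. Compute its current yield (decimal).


Formula: Current yield = annual coupon / price
Substituting: CY = $30.98 / $838.09
CY = 0.036965

0.036965


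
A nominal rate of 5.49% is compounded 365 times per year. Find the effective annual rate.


Formula: EAR = (1 + r/m)^m - 1
Period rate: r/m = 0.0549 / 365 = 0.00015
Compounding: (1 + 0.00015)^365 = 1.056431
EAR = 1.056431 - 1 = 0.056431

0.056431


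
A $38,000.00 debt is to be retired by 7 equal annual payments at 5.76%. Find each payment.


Formula: PMT = PV * r / (1 - (1+r)^(-n))
Denominator: 1 - (1 + 0.0576)^(-7) = 0.324306
Numerator: $38,000.00 * 0.0576 = 2188.8
PMT = 2188.8 / 0.324306 = $6,749.18

$6,749.18


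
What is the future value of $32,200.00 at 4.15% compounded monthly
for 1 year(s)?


Formula: FV = P * (1 + r/m)^(m*t)
Period rate: r/m = 0.0415 / 12 = 0.003458
Total periods: m*t = 12 * 1 = 12
Growth factor: (1 + 0.003458)^12 = 1.042299
FV = $32,200.00 * 1.042299 = $33,562.01

$33,562.01


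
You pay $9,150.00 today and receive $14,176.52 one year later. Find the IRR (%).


Formula: IRR = C1/C0 - 1
Substituting: IRR = $14,176.52 / $9,150.00 - 1
Ratio: 1.549346 - 1 = 0.549346
IRR = 54.9346%

54.9346%


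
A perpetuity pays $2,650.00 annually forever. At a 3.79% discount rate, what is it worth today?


Formula: PV = C / r
Substituting: PV = $2,650.00 / 0.0379
PV = $69,920.84

$69,920.84


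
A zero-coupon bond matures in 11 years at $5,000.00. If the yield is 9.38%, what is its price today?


Formula: Price = FV / (1 + r)^n
Substituting: Price = $5,000.00 / (1 + 0.0938)^11
Discount factor: (1.0938)^11 = 2.681125
Price = $5,000.00 / 2.681125 = $1,864.89

$1,864.89


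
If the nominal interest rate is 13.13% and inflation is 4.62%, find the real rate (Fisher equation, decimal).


Formula: (1 + r_real) = (1 + r_nom) / (1 + inflation)
Substituting: (1 + r_real) = 1.1313 / 1.0462
(1 + r_real) = 1.081342
r_real = 1.081342 - 1 = 0.081342

0.081342


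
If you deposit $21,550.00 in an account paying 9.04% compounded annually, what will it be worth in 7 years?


Formula: FV = P * (1 + r)^n
Substituting: FV = $21,550.00 * (1 + 0.0904)^7
Growth factor: (1.0904)^7 = 1.83274
FV = $21,550.00 * 1.83274 = $39,495.55

$39,495.55


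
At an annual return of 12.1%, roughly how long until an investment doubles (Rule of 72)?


Formula: Years ≈ 72 / r
Substituting: Years ≈ 72 / 12.1
Years ≈ 6.0

6.0 years


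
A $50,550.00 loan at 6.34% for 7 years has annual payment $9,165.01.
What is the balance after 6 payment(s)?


Formula: Balance = PV*(1+r)^k - PMT*((1+r)^k - 1)/r
Growth: (1 + 0.0634)^6 = 1.446039
Accumulated factor: ((1+r)^k - 1)/r = 7.035312
Balance = $50,550.00 * 1.446039 - $9,165.01 * 7.035312
Balance = $8,618.56

$8,618.56


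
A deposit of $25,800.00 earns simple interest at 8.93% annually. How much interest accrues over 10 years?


Formula: I = P * r * t
Substituting: I = $25,800.00 * 0.0893 * 10
Step: I = $25,800.00 * 0.893
I = $23,039.40

$23,039.40


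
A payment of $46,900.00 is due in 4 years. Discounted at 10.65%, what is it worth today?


Formula: PV = FV / (1 + r)^n
Substituting: PV = $46,900.00 / (1 + 0.1065)^4
Discount factor: (1.1065)^4 = 1.499014
PV = $46,900.00 / 1.499014 = $31,287.23

$31,287.23


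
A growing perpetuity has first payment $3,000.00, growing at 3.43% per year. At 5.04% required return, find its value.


Formula: PV = C / (r - g)
Spread: r - g = 0.0504 - 0.0343 = 0.0161
Substituting: PV = $3,000.00 / 0.0161
PV = $186,335.40

$186,335.40


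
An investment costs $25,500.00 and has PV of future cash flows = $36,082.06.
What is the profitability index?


Formula: PI = PV(cash flows) / initial investment
Substituting: PI = $36,082.06 / $25,500.00
PI = 1.415

1.415


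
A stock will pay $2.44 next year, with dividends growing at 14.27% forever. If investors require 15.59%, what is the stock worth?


Formula: P = D1 / (r - g)
Spread: r - g = 0.1559 - 0.1427 = 0.0132
Substituting: P = $2.44 / 0.0132
P = $184.85

$184.85


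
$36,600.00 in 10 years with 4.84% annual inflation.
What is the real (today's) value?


Formula: Real value = nominal / (1 + inflation)^years
Price level: (1 + 0.0484)^10 = 1.604243
Real value = $36,600.00 / 1.604243 = $22,814.50

$22,814.50


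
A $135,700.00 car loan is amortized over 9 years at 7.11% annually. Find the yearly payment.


Formula: PMT = PV * r / (1 - (1+r)^(-n))
Denominator: 1 - (1 + 0.0711)^(-9) = 0.461073
Numerator: $135,700.00 * 0.0711 = 9648.27
PMT = 9648.27 / 0.461073 = $20,925.68

$20,925.68


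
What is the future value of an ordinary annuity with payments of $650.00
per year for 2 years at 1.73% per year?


Formula: FV = PMT * ((1+r)^n - 1) / r
Growth factor: (1 + 0.0173)^2 = 1.034899
Numerator: 1.034899 - 1 = 0.034899
FV = $650.00 * 0.034899 / 0.0173 = $1,311.25

$1,311.25


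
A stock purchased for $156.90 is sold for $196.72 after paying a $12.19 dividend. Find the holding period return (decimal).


Formula: HPR = (P1 - P0 + D) / P0
Gain: $196.72 - $156.90 + $12.19 = $52.01
HPR = $52.01 / $156.90 = 0.3315

0.3315


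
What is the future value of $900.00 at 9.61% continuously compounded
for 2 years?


Formula: FV = P * e^(r*t)
Exponent: r*t = 0.0961 * 2 = 0.1922
e^(0.1922) = 1.211913
FV = $900.00 * 1.211913 = $1,090.72

$1,090.72
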